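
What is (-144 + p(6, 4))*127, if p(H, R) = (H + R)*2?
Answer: -15748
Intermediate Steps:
p(H, R) = 2*H + 2*R
(-144 + p(6, 4))*127 = (-144 + (2*6 + 2*4))*127 = (-144 + (12 + 8))*127 = (-144 + 20)*127 = -124*127 = -15748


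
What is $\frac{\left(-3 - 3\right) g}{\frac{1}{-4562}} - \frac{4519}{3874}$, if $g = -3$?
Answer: $- \frac{318121903}{3874} \approx -82117.0$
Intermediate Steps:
$\frac{\left(-3 - 3\right) g}{\frac{1}{-4562}} - \frac{4519}{3874} = \frac{\left(-3 - 3\right) \left(-3\right)}{\frac{1}{-4562}} - \frac{4519}{3874} = \frac{\left(-6\right) \left(-3\right)}{- \frac{1}{4562}} - \frac{4519}{3874} = 18 \left(-4562\right) - \frac{4519}{3874} = -82116 - \frac{4519}{3874} = - \frac{318121903}{3874}$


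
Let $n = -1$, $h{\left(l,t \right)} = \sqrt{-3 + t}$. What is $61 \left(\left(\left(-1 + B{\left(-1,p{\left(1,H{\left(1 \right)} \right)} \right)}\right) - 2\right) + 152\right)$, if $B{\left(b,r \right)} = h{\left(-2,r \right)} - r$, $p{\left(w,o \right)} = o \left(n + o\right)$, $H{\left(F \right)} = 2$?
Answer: $8967 + 61 i \approx 8967.0 + 61.0 i$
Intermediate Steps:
$p{\left(w,o \right)} = o \left(-1 + o\right)$
$B{\left(b,r \right)} = \sqrt{-3 + r} - r$
$61 \left(\left(\left(-1 + B{\left(-1,p{\left(1,H{\left(1 \right)} \right)} \right)}\right) - 2\right) + 152\right) = 61 \left(\left(\left(-1 - \left(- \sqrt{-3 + 2 \left(-1 + 2\right)} + 2 \left(-1 + 2\right)\right)\right) - 2\right) + 152\right) = 61 \left(\left(\left(-1 + \left(\sqrt{-3 + 2 \cdot 1} - 2 \cdot 1\right)\right) - 2\right) + 152\right) = 61 \left(\left(\left(-1 + \left(\sqrt{-3 + 2} - 2\right)\right) - 2\right) + 152\right) = 61 \left(\left(\left(-1 - \left(2 - \sqrt{-1}\right)\right) - 2\right) + 152\right) = 61 \left(\left(\left(-1 - \left(2 - i\right)\right) - 2\right) + 152\right) = 61 \left(\left(\left(-3 + i\right) - 2\right) + 152\right) = 61 \left(\left(-5 + i\right) + 152\right) = 61 \left(147 + i\right) = 8967 + 61 i$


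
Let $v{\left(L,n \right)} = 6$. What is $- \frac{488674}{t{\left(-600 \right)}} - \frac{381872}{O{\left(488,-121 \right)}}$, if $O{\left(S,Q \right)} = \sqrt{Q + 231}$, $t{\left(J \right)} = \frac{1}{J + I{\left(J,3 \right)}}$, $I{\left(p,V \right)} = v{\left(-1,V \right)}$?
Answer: $290272356 - \frac{190936 \sqrt{110}}{55} \approx 2.9024 \cdot 10^{8}$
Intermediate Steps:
$I{\left(p,V \right)} = 6$
$t{\left(J \right)} = \frac{1}{6 + J}$ ($t{\left(J \right)} = \frac{1}{J + 6} = \frac{1}{6 + J}$)
$O{\left(S,Q \right)} = \sqrt{231 + Q}$
$- \frac{488674}{t{\left(-600 \right)}} - \frac{381872}{O{\left(488,-121 \right)}} = - \frac{488674}{\frac{1}{6 - 600}} - \frac{381872}{\sqrt{231 - 121}} = - \frac{488674}{\frac{1}{-594}} - \frac{381872}{\sqrt{110}} = - \frac{488674}{- \frac{1}{594}} - 381872 \frac{\sqrt{110}}{110} = \left(-488674\right) \left(-594\right) - \frac{190936 \sqrt{110}}{55} = 290272356 - \frac{190936 \sqrt{110}}{55}$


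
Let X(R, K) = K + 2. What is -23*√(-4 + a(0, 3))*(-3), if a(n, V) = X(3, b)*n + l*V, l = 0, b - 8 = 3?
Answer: 138*I ≈ 138.0*I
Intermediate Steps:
b = 11 (b = 8 + 3 = 11)
X(R, K) = 2 + K
a(n, V) = 13*n (a(n, V) = (2 + 11)*n + 0*V = 13*n + 0 = 13*n)
-23*√(-4 + a(0, 3))*(-3) = -23*√(-4 + 13*0)*(-3) = -23*√(-4 + 0)*(-3) = -46*I*(-3) = 138*I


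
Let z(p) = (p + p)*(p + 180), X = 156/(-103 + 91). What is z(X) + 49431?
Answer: 45089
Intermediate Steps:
X = -13 (X = 156/(-12) = 156*(-1/12) = -13)
z(p) = 2*p*(180 + p) (z(p) = (2*p)*(180 + p) = 2*p*(180 + p))
z(X) + 49431 = 2*(-13)*(180 - 13) + 49431 = 2*(-13)*167 + 49431 = -4342 + 49431 = 45089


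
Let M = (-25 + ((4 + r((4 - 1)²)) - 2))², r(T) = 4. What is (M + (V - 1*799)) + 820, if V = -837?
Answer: -455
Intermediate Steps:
M = 361 (M = (-25 + ((4 + 4) - 2))² = (-25 + (8 - 2))² = (-25 + 6)² = (-19)² = 361)
(M + (V - 1*799)) + 820 = (361 + (-837 - 1*799)) + 820 = (361 + (-837 - 799)) + 820 = (361 - 1636) + 820 = -1275 + 820 = -455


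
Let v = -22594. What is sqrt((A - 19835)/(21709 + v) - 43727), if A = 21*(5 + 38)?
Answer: I*sqrt(34231324755)/885 ≈ 209.06*I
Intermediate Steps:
A = 903 (A = 21*43 = 903)
sqrt((A - 19835)/(21709 + v) - 43727) = sqrt((903 - 19835)/(21709 - 22594) - 43727) = sqrt(-18932/(-885) - 43727) = sqrt(-18932*(-1/885) - 43727) = sqrt(18932/885 - 43727) = sqrt(-38679463/885) = I*sqrt(34231324755)/885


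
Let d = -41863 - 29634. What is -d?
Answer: 71497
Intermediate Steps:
d = -71497
-d = -1*(-71497) = 71497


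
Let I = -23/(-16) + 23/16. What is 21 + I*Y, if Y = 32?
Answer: 113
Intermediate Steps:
I = 23/8 (I = -23*(-1/16) + 23*(1/16) = 23/16 + 23/16 = 23/8 ≈ 2.8750)
21 + I*Y = 21 + (23/8)*32 = 21 + 92 = 113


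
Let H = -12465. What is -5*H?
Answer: 62325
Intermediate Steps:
-5*H = -5*(-12465) = 62325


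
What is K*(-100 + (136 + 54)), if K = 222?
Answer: 19980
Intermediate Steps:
K*(-100 + (136 + 54)) = 222*(-100 + (136 + 54)) = 222*(-100 + 190) = 222*90 = 19980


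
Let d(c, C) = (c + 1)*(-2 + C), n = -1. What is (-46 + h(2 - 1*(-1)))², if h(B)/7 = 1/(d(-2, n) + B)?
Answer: 72361/36 ≈ 2010.0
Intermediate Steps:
d(c, C) = (1 + c)*(-2 + C)
h(B) = 7/(3 + B) (h(B) = 7/((-2 - 1 - 2*(-2) - 1*(-2)) + B) = 7/((-2 - 1 + 4 + 2) + B) = 7/(3 + B))
(-46 + h(2 - 1*(-1)))² = (-46 + 7/(3 + (2 - 1*(-1))))² = (-46 + 7/(3 + (2 + 1)))² = (-46 + 7/(3 + 3))² = (-46 + 7/6)² = (-269/6)² = 72361/36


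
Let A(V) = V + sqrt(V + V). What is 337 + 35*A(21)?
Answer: 1072 + 35*sqrt(42) ≈ 1298.8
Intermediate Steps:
A(V) = V + sqrt(2)*sqrt(V) (A(V) = V + sqrt(2*V) = V + sqrt(2)*sqrt(V))
337 + 35*A(21) = 337 + 35*(21 + sqrt(2)*sqrt(21)) = 337 + 35*(21 + sqrt(42)) = 337 + (735 + 35*sqrt(42)) = 1072 + 35*sqrt(42)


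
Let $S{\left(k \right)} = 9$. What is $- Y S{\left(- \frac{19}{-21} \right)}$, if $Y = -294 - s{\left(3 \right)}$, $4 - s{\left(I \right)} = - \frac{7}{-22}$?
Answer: $\frac{58941}{22} \approx 2679.1$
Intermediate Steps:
$s{\left(I \right)} = \frac{81}{22}$ ($s{\left(I \right)} = 4 - - \frac{7}{-22} = 4 - \left(-7\right) \left(- \frac{1}{22}\right) = 4 - \frac{7}{22} = \frac{81}{22}$)
$Y = - \frac{6549}{22}$ ($Y = -294 - \frac{81}{22} = - \frac{6549}{22} \approx -297.68$)
$- Y S{\left(- \frac{19}{-21} \right)} = \left(-1\right) \left(- \frac{6549}{22}\right) 9 = \frac{6549}{22} \cdot 9 = \frac{58941}{22}$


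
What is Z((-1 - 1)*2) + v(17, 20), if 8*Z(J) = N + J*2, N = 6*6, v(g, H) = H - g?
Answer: 13/2 ≈ 6.5000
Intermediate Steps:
N = 36
Z(J) = 9/2 + J/4 (Z(J) = (36 + J*2)/8 = (36 + 2*J)/8 = 9/2 + J/4)
Z((-1 - 1)*2) + v(17, 20) = (9/2 + ((-1 - 1)*2)/4) + (20 - 1*17) = (9/2 + (-2*2)/4) + (20 - 17) = (9/2 + (1/4)*(-4)) + 3 = (9/2 - 1) + 3 = 7/2 + 3 = 13/2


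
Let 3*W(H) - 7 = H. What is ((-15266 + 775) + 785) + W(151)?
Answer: -40960/3 ≈ -13653.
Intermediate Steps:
W(H) = 7/3 + H/3
((-15266 + 775) + 785) + W(151) = ((-15266 + 775) + 785) + (7/3 + (1/3)*151) = (-14491 + 785) + (7/3 + 151/3) = -13706 + 158/3 = -40960/3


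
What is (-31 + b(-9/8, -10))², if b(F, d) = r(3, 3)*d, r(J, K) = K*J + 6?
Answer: 32761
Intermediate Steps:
r(J, K) = 6 + J*K (r(J, K) = J*K + 6 = 6 + J*K)
b(F, d) = 15*d (b(F, d) = (6 + 3*3)*d = (6 + 9)*d = 15*d)
(-31 + b(-9/8, -10))² = (-31 + 15*(-10))² = (-31 - 150)² = (-181)² = 32761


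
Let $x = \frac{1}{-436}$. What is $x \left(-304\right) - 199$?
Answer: $- \frac{21615}{109} \approx -198.3$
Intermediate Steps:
$x = - \frac{1}{436} \approx -0.0022936$
$x \left(-304\right) - 199 = \left(- \frac{1}{436}\right) \left(-304\right) - 199 = \frac{76}{109} - 199 = - \frac{21615}{109}$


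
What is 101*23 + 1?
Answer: 2324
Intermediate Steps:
101*23 + 1 = 2323 + 1 = 2324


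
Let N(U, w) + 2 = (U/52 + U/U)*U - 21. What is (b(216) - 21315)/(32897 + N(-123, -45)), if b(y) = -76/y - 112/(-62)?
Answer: -927650750/1438117497 ≈ -0.64505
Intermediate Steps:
N(U, w) = -23 + U*(1 + U/52) (N(U, w) = -2 + ((U/52 + U/U)*U - 21) = -2 + ((U*(1/52) + 1)*U - 21) = -2 + ((U/52 + 1)*U - 21) = -2 + ((1 + U/52)*U - 21) = -2 + (U*(1 + U/52) - 21) = -2 + (-21 + U*(1 + U/52)) = -23 + U*(1 + U/52))
b(y) = 56/31 - 76/y (b(y) = -76/y - 112*(-1/62) = -76/y + 56/31 = 56/31 - 76/y)
(b(216) - 21315)/(32897 + N(-123, -45)) = ((56/31 - 76/216) - 21315)/(32897 + (-23 - 123 + (1/52)*(-123)²)) = ((56/31 - 76*1/216) - 21315)/(32897 + (-23 - 123 + (1/52)*15129)) = ((56/31 - 19/54) - 21315)/(32897 + (-23 - 123 + 15129/52)) = (2435/1674 - 21315)/(32897 + 7537/52) = -35678875/(1674*1718181/52) = -35678875/1674*52/1718181 = -927650750/1438117497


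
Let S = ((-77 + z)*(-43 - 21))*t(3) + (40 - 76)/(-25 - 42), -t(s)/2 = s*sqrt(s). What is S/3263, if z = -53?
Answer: 36/218621 - 3840*sqrt(3)/251 ≈ -26.498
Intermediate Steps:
t(s) = -2*s**(3/2) (t(s) = -2*s*sqrt(s) = -2*s**(3/2))
S = 36/67 - 49920*sqrt(3) (S = ((-77 - 53)*(-43 - 21))*(-6*sqrt(3)) + (40 - 76)/(-25 - 42) = (-130*(-64))*(-6*sqrt(3)) - 36/(-67) = 8320*(-6*sqrt(3)) - 36*(-1/67) = -49920*sqrt(3) + 36/67 = 36/67 - 49920*sqrt(3) ≈ -86464.)
S/3263 = (36/67 - 49920*sqrt(3))/3263 = (36/67 - 49920*sqrt(3))*(1/3263) = 36/218621 - 3840*sqrt(3)/251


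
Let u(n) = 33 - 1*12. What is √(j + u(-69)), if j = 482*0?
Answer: √21 ≈ 4.5826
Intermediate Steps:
u(n) = 21 (u(n) = 33 - 12 = 21)
j = 0
√(j + u(-69)) = √(0 + 21) = √21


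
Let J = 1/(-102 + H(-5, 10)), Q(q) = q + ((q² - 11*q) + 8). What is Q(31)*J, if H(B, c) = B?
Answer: -659/107 ≈ -6.1589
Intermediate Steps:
Q(q) = 8 + q² - 10*q (Q(q) = q + (8 + q² - 11*q) = 8 + q² - 10*q)
J = -1/107 (J = 1/(-102 - 5) = 1/(-107) = -1/107 ≈ -0.0093458)
Q(31)*J = (8 + 31² - 10*31)*(-1/107) = (8 + 961 - 310)*(-1/107) = 659*(-1/107) = -659/107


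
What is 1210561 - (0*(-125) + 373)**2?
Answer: 1071432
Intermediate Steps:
1210561 - (0*(-125) + 373)**2 = 1210561 - (0 + 373)**2 = 1210561 - 1*373**2 = 1210561 - 1*139129 = 1210561 - 139129 = 1071432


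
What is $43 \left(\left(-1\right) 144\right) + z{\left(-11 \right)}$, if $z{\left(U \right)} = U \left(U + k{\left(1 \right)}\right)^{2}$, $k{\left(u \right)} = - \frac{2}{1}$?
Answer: $-8051$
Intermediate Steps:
$k{\left(u \right)} = -2$ ($k{\left(u \right)} = \left(-2\right) 1 = -2$)
$z{\left(U \right)} = U \left(-2 + U\right)^{2}$ ($z{\left(U \right)} = U \left(U - 2\right)^{2} = U \left(-2 + U\right)^{2}$)
$43 \left(\left(-1\right) 144\right) + z{\left(-11 \right)} = 43 \left(\left(-1\right) 144\right) - 11 \left(-2 - 11\right)^{2} = 43 \left(-144\right) - 11 \left(-13\right)^{2} = -6192 - 1859 = -8051$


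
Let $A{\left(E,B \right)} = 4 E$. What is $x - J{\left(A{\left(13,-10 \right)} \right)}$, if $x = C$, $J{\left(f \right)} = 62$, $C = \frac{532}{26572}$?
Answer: $- \frac{58819}{949} \approx -61.98$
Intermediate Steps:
$C = \frac{19}{949}$ ($C = 532 \cdot \frac{1}{26572} = \frac{19}{949} \approx 0.020021$)
$x = \frac{19}{949} \approx 0.020021$
$x - J{\left(A{\left(13,-10 \right)} \right)} = \frac{19}{949} - 62 = - \frac{58819}{949}$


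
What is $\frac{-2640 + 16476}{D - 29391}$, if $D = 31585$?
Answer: $\frac{6918}{1097} \approx 6.3063$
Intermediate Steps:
$\frac{-2640 + 16476}{D - 29391} = \frac{-2640 + 16476}{31585 - 29391} = \frac{13836}{2194} = 13836 \cdot \frac{1}{2194} = \frac{6918}{1097}$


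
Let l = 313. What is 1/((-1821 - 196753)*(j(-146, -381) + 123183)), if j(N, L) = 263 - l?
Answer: -1/24451012342 ≈ -4.0898e-11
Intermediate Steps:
j(N, L) = -50 (j(N, L) = 263 - 1*313 = 263 - 313 = -50)
1/((-1821 - 196753)*(j(-146, -381) + 123183)) = 1/((-1821 - 196753)*(-50 + 123183)) = 1/(-198574*123133) = 1/(-24451012342) = -1/24451012342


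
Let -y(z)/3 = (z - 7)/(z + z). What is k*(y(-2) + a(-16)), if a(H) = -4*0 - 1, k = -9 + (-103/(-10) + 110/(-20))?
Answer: 651/20 ≈ 32.550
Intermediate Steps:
k = -21/5 (k = -9 + (-103*(-⅒) + 110*(-1/20)) = -9 + (103/10 - 11/2) = -9 + 24/5 = -21/5 ≈ -4.2000)
y(z) = -3*(-7 + z)/(2*z) (y(z) = -3*(z - 7)/(z + z) = -3*(-7 + z)/(2*z))
a(H) = -1 (a(H) = 0 - 1 = -1)
k*(y(-2) + a(-16)) = -21*((3/2)*(7 - 1*(-2))/(-2) - 1)/5 = -21*((3/2)*(-½)*(7 + 2) - 1)/5 = -21*((3/2)*(-½)*9 - 1)/5 = -21*(-27/4 - 1)/5 = -21/5*(-31/4) = 651/20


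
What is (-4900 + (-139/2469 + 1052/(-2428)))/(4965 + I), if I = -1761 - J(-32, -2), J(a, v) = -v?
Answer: -3672140210/2399391483 ≈ -1.5304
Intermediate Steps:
I = -1763 (I = -1761 - (-1)*(-2) = -1761 - 1*2 = -1761 - 2 = -1763)
(-4900 + (-139/2469 + 1052/(-2428)))/(4965 + I) = (-4900 + (-139/2469 + 1052/(-2428)))/(4965 - 1763) = (-4900 + (-139*1/2469 + 1052*(-1/2428)))/3202 = (-4900 + (-139/2469 - 263/607))*(1/3202) = (-4900 - 733720/1498683)*(1/3202) = -7344280420/1498683*1/3202 = -3672140210/2399391483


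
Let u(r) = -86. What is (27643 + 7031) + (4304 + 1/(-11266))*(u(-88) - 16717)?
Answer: -814367727705/11266 ≈ -7.2285e+7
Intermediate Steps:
(27643 + 7031) + (4304 + 1/(-11266))*(u(-88) - 16717) = (27643 + 7031) + (4304 + 1/(-11266))*(-86 - 16717) = 34674 + (4304 - 1/11266)*(-16803) = 34674 + (48488863/11266)*(-16803) = 34674 - 814758364989/11266 = -814367727705/11266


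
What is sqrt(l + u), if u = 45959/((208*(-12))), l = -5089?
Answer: I*sqrt(497176017)/312 ≈ 71.466*I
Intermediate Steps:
u = -45959/2496 (u = 45959/(-2496) = 45959*(-1/2496) = -45959/2496 ≈ -18.413)
sqrt(l + u) = sqrt(-5089 - 45959/2496) = sqrt(-12748103/2496) = I*sqrt(497176017)/312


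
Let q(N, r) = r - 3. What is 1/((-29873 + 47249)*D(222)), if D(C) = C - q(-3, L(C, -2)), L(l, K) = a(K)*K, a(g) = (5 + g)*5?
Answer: 1/4430880 ≈ 2.2569e-7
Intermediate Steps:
a(g) = 25 + 5*g
L(l, K) = K*(25 + 5*K) (L(l, K) = (25 + 5*K)*K = K*(25 + 5*K))
q(N, r) = -3 + r
D(C) = 33 + C (D(C) = C - (-3 + 5*(-2)*(5 - 2)) = C - (-3 + 5*(-2)*3) = C - (-3 - 30) = C - 1*(-33) = C + 33 = 33 + C)
1/((-29873 + 47249)*D(222)) = 1/((-29873 + 47249)*(33 + 222)) = 1/(17376*255) = (1/17376)*(1/255) = 1/4430880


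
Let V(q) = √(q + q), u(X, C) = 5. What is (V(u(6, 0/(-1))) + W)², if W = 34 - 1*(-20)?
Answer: (54 + √10)² ≈ 3267.5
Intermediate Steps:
W = 54 (W = 34 + 20 = 54)
V(q) = √2*√q (V(q) = √(2*q) = √2*√q)
(V(u(6, 0/(-1))) + W)² = (√2*√5 + 54)² = (√10 + 54)² = (54 + √10)²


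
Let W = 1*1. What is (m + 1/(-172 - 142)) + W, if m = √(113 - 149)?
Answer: 313/314 + 6*I ≈ 0.99682 + 6.0*I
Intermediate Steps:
m = 6*I (m = √(-36) = 6*I ≈ 6.0*I)
W = 1
(m + 1/(-172 - 142)) + W = (6*I + 1/(-172 - 142)) + 1 = (6*I + 1/(-314)) + 1 = (6*I - 1/314) + 1 = (-1/314 + 6*I) + 1 = 313/314 + 6*I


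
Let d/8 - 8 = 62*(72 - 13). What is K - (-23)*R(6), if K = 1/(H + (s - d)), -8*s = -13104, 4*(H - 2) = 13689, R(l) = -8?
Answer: -17859596/97063 ≈ -184.00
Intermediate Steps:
H = 13697/4 (H = 2 + (1/4)*13689 = 2 + 13689/4 = 13697/4 ≈ 3424.3)
s = 1638 (s = -1/8*(-13104) = 1638)
d = 29328 (d = 64 + 8*(62*(72 - 13)) = 64 + 8*(62*59) = 64 + 8*3658 = 64 + 29264 = 29328)
K = -4/97063 (K = 1/(13697/4 + (1638 - 1*29328)) = 1/(13697/4 + (1638 - 29328)) = 1/(13697/4 - 27690) = 1/(-97063/4) = -4/97063 ≈ -4.1210e-5)
K - (-23)*R(6) = -4/97063 - (-23)*(-8) = -4/97063 - 1*184 = -4/97063 - 184 = -17859596/97063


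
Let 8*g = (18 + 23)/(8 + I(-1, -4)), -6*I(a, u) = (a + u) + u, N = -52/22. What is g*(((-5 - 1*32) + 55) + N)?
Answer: 1763/209 ≈ 8.4354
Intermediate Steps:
N = -26/11 (N = -52*1/22 = -26/11 ≈ -2.3636)
I(a, u) = -u/3 - a/6 (I(a, u) = -((a + u) + u)/6 = -(a + 2*u)/6 = -u/3 - a/6)
g = 41/76 (g = ((18 + 23)/(8 + (-⅓*(-4) - ⅙*(-1))))/8 = (41/(8 + (4/3 + ⅙)))/8 = (41/(8 + 3/2))/8 = (41/(19/2))/8 = (41*(2/19))/8 = (⅛)*(82/19) = 41/76 ≈ 0.53947)
g*(((-5 - 1*32) + 55) + N) = 41*(((-5 - 1*32) + 55) - 26/11)/76 = 41*(((-5 - 32) + 55) - 26/11)/76 = 41*((-37 + 55) - 26/11)/76 = 41*(18 - 26/11)/76 = (41/76)*(172/11) = 1763/209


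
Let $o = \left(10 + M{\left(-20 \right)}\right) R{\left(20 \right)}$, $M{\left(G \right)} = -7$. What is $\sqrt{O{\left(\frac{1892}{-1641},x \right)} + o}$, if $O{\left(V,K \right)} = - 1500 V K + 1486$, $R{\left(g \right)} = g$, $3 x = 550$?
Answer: $\frac{\sqrt{857975494026}}{1641} \approx 564.45$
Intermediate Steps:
$x = \frac{550}{3}$ ($x = \frac{1}{3} \cdot 550 = \frac{550}{3} \approx 183.33$)
$O{\left(V,K \right)} = 1486 - 1500 K V$ ($O{\left(V,K \right)} = - 1500 K V + 1486 = 1486 - 1500 K V$)
$o = 60$ ($o = \left(10 - 7\right) 20 = 3 \cdot 20 = 60$)
$\sqrt{O{\left(\frac{1892}{-1641},x \right)} + o} = \sqrt{\left(1486 - 275000 \frac{1892}{-1641}\right) + 60} = \sqrt{\left(1486 - 275000 \cdot 1892 \left(- \frac{1}{1641}\right)\right) + 60} = \sqrt{\left(1486 - 275000 \left(- \frac{1892}{1641}\right)\right) + 60} = \sqrt{\left(1486 + \frac{520300000}{1641}\right) + 60} = \sqrt{\frac{522738526}{1641} + 60} = \sqrt{\frac{522836986}{1641}} = \frac{\sqrt{857975494026}}{1641}$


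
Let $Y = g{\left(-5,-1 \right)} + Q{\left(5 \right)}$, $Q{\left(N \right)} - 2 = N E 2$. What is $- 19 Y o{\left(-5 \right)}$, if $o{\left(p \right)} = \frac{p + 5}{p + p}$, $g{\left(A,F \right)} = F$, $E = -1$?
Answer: $0$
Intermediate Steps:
$Q{\left(N \right)} = 2 - 2 N$ ($Q{\left(N \right)} = 2 + N \left(-1\right) 2 = 2 + - N 2 = 2 - 2 N$)
$o{\left(p \right)} = \frac{5 + p}{2 p}$
$Y = -9$ ($Y = -1 + \left(2 - 10\right) = -1 - 8 = -9$)
$- 19 Y o{\left(-5 \right)} = \left(-19\right) \left(-9\right) \frac{5 - 5}{2 \left(-5\right)} = 171 \cdot \frac{1}{2} \left(- \frac{1}{5}\right) 0 = 171 \cdot 0 = 0$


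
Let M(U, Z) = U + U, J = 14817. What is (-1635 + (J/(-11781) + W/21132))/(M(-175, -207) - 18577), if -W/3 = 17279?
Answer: 1373626313/15865292772 ≈ 0.086581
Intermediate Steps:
W = -51837 (W = -3*17279 = -51837)
M(U, Z) = 2*U
(-1635 + (J/(-11781) + W/21132))/(M(-175, -207) - 18577) = (-1635 + (14817/(-11781) - 51837/21132))/(2*(-175) - 18577) = (-1635 + (14817*(-1/11781) - 51837*1/21132))/(-350 - 18577) = (-1635 + (-449/357 - 17279/7044))/(-18927) = (-1635 - 3110453/838236)*(-1/18927) = -1373626313/838236*(-1/18927) = 1373626313/15865292772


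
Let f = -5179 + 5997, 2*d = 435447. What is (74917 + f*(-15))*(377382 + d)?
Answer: 74563148517/2 ≈ 3.7282e+10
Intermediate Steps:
d = 435447/2 (d = (½)*435447 = 435447/2 ≈ 2.1772e+5)
f = 818
(74917 + f*(-15))*(377382 + d) = (74917 + 818*(-15))*(377382 + 435447/2) = (74917 - 12270)*(1190211/2) = 62647*(1190211/2) = 74563148517/2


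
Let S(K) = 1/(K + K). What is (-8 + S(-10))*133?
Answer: -21413/20 ≈ -1070.7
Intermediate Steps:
S(K) = 1/(2*K)
(-8 + S(-10))*133 = (-8 + (½)/(-10))*133 = (-8 + (½)*(-⅒))*133 = (-8 - 1/20)*133 = -161/20*133 = -21413/20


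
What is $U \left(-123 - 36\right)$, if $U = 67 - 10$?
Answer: $-9063$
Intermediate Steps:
$U = 57$
$U \left(-123 - 36\right) = 57 \left(-123 - 36\right) = 57 \left(-159\right) = -9063$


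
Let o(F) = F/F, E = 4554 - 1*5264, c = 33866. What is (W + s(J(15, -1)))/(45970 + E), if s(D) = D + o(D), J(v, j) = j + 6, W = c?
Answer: 116/155 ≈ 0.74839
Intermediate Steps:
W = 33866
E = -710 (E = 4554 - 5264 = -710)
J(v, j) = 6 + j
o(F) = 1
s(D) = 1 + D (s(D) = D + 1 = 1 + D)
(W + s(J(15, -1)))/(45970 + E) = (33866 + (1 + (6 - 1)))/(45970 - 710) = (33866 + (1 + 5))/45260 = (33866 + 6)*(1/45260) = 33872*(1/45260) = 116/155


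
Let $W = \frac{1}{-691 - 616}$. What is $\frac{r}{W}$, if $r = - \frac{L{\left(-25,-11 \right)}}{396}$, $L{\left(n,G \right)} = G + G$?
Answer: $- \frac{1307}{18} \approx -72.611$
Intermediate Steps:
$L{\left(n,G \right)} = 2 G$
$r = \frac{1}{18}$ ($r = - \frac{2 \left(-11\right)}{396} = - \frac{-22}{396} = \left(-1\right) \left(- \frac{1}{18}\right) = \frac{1}{18} \approx 0.055556$)
$W = - \frac{1}{1307}$ ($W = \frac{1}{-691 - 616} = \frac{1}{-1307} = - \frac{1}{1307} \approx -0.00076511$)
$\frac{r}{W} = \frac{1}{18 \left(- \frac{1}{1307}\right)} = \frac{1}{18} \left(-1307\right) = - \frac{1307}{18}$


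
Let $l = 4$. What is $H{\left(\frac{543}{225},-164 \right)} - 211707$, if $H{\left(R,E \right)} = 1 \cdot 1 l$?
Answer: $-211703$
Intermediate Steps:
$H{\left(R,E \right)} = 4$ ($H{\left(R,E \right)} = 1 \cdot 1 \cdot 4 = 1 \cdot 4 = 4$)
$H{\left(\frac{543}{225},-164 \right)} - 211707 = 4 - 211707 = -211703$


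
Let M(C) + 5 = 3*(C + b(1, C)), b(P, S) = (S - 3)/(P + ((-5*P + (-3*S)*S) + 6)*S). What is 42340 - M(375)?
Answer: 6521117314896/158202749 ≈ 41220.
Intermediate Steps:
b(P, S) = (-3 + S)/(P + S*(6 - 5*P - 3*S²)) (b(P, S) = (-3 + S)/(P + ((-5*P - 3*S²) + 6)*S) = (-3 + S)/(P + (6 - 5*P - 3*S²)*S) = (-3 + S)/(P + S*(6 - 5*P - 3*S²)))
M(C) = -5 + 3*C + 3*(3 - C)/(-1 - C + 3*C³) (M(C) = -5 + 3*(C + (3 - C)/(-1*1 - 6*C + 3*C³ + 5*1*C)) = -5 + 3*(C + (3 - C)/(-1 - 6*C + 3*C³ + 5*C)) = -5 + 3*(C + (3 - C)/(-1 - C + 3*C³)) = -5 + (3*C + 3*(3 - C)/(-1 - C + 3*C³)) = -5 + 3*C + 3*(3 - C)/(-1 - C + 3*C³))
42340 - M(375) = 42340 - (-9 + 3*375 + (-5 + 3*375)*(1 + 375 - 3*375³))/(1 + 375 - 3*375³) = 42340 - (-9 + 1125 + (-5 + 1125)*(1 + 375 - 3*52734375))/(1 + 375 - 3*52734375) = 42340 - (-9 + 1125 + 1120*(1 + 375 - 158203125))/(1 + 375 - 158203125) = 42340 - (-9 + 1125 + 1120*(-158202749))/(-158202749) = 42340 - (-1)*(-9 + 1125 - 177187078880)/158202749 = 42340 - (-1)*(-177187077764)/158202749 = 42340 - 1*177187077764/158202749 = 42340 - 177187077764/158202749 = 6521117314896/158202749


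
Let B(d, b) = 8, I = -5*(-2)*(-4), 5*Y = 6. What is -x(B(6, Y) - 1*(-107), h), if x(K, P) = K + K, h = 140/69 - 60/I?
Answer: -230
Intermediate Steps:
Y = 6/5 (Y = (1/5)*6 = 6/5 ≈ 1.2000)
I = -40 (I = 10*(-4) = -40)
h = 487/138 (h = 140/69 - 60/(-40) = 140*(1/69) - 60*(-1/40) = 140/69 + 3/2 = 487/138 ≈ 3.5290)
x(K, P) = 2*K
-x(B(6, Y) - 1*(-107), h) = -2*(8 - 1*(-107)) = -2*(8 + 107) = -2*115 = -1*230 = -230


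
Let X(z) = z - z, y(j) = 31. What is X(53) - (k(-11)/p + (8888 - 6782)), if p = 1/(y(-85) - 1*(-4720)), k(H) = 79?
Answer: -377435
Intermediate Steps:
X(z) = 0
p = 1/4751 (p = 1/(31 - 1*(-4720)) = 1/(31 + 4720) = 1/4751 ≈ 0.00021048)
X(53) - (k(-11)/p + (8888 - 6782)) = 0 - (79/(1/4751) + (8888 - 6782)) = 0 - (79*4751 + 2106) = 0 - (375329 + 2106) = 0 - 1*377435 = 0 - 377435 = -377435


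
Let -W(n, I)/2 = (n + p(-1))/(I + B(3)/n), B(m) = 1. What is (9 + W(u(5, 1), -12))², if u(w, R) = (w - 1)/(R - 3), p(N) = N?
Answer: 45369/625 ≈ 72.590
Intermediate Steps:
u(w, R) = (-1 + w)/(-3 + R)
W(n, I) = -2*(-1 + n)/(I + 1/n) (W(n, I) = -2*(n - 1)/(I + 1/n) = -2*(-1 + n)/(I + 1/n))
(9 + W(u(5, 1), -12))² = (9 + 2*((-1 + 5)/(-3 + 1))*(1 - (-1 + 5)/(-3 + 1))/(1 - 12*(-1 + 5)/(-3 + 1)))² = (9 + 2*(4/(-2))*(1 - 4/(-2))/(1 - 12*4/(-2)))² = (9 + 2*(-½*4)*(1 - (-1)*4/2)/(1 - (-6)*4))² = (9 + 2*(-2)*(1 - 1*(-2))/(1 - 12*(-2)))² = (9 + 2*(-2)*(1 + 2)/(1 + 24))² = (9 + 2*(-2)*3/25)² = (9 + 2*(-2)*(1/25)*3)² = (9 - 12/25)² = (213/25)² = 45369/625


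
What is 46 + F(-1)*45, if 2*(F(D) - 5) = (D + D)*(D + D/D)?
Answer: 271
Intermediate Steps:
F(D) = 5 + D*(1 + D) (F(D) = 5 + ((D + D)*(D + D/D))/2 = 5 + ((2*D)*(D + 1))/2 = 5 + ((2*D)*(1 + D))/2 = 5 + (2*D*(1 + D))/2 = 5 + D*(1 + D))
46 + F(-1)*45 = 46 + (5 - 1 + (-1)**2)*45 = 46 + (5 - 1 + 1)*45 = 46 + 5*45 = 46 + 225 = 271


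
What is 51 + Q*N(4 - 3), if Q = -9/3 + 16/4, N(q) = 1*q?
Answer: 52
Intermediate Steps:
N(q) = q
Q = 1 (Q = -9*1/3 + 16*(1/4) = -3 + 4 = 1)
51 + Q*N(4 - 3) = 51 + 1*(4 - 3) = 51 + 1*1 = 51 + 1 = 52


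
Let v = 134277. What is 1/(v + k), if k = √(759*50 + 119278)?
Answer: 134277/18030155501 - 2*√39307/18030155501 ≈ 7.4254e-6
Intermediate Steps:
k = 2*√39307 (k = √(37950 + 119278) = √157228 = 2*√39307 ≈ 396.52)
1/(v + k) = 1/(134277 + 2*√39307)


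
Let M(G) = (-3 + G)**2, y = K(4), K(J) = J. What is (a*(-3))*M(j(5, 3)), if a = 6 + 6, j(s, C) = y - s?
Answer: -576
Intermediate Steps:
y = 4
j(s, C) = 4 - s
a = 12
(a*(-3))*M(j(5, 3)) = (12*(-3))*(-3 + (4 - 1*5))**2 = -36*(-3 + (4 - 5))**2 = -36*(-3 - 1)**2 = -36*(-4)**2 = -36*16 = -576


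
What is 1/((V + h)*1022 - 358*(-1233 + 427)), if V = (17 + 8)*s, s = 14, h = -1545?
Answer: -1/932742 ≈ -1.0721e-6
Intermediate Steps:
V = 350 (V = (17 + 8)*14 = 25*14 = 350)
1/((V + h)*1022 - 358*(-1233 + 427)) = 1/((350 - 1545)*1022 - 358*(-1233 + 427)) = 1/(-1195*1022 - 358*(-806)) = 1/(-1221290 + 288548) = 1/(-932742) = -1/932742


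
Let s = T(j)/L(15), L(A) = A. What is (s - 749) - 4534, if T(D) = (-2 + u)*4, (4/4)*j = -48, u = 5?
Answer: -26411/5 ≈ -5282.2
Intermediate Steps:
j = -48
T(D) = 12 (T(D) = (-2 + 5)*4 = 3*4 = 12)
s = ⅘ (s = 12/15 = 12*(1/15) = ⅘ ≈ 0.80000)
(s - 749) - 4534 = (⅘ - 749) - 4534 = -3741/5 - 4534 = -26411/5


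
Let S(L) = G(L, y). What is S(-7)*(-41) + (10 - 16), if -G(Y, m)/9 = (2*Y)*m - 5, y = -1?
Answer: 3315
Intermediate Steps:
G(Y, m) = 45 - 18*Y*m (G(Y, m) = -9*((2*Y)*m - 5) = -9*(2*Y*m - 5) = -9*(-5 + 2*Y*m) = 45 - 18*Y*m)
S(L) = 45 + 18*L (S(L) = 45 - 18*L*(-1) = 45 + 18*L)
S(-7)*(-41) + (10 - 16) = (45 + 18*(-7))*(-41) + (10 - 16) = (45 - 126)*(-41) - 6 = -81*(-41) - 6 = 3321 - 6 = 3315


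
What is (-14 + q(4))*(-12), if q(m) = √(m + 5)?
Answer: 132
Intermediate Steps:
q(m) = √(5 + m)
(-14 + q(4))*(-12) = (-14 + √(5 + 4))*(-12) = (-14 + √9)*(-12) = (-14 + 3)*(-12) = -11*(-12) = 132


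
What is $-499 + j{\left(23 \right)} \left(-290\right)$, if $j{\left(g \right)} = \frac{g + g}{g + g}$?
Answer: $-789$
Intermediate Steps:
$j{\left(g \right)} = 1$ ($j{\left(g \right)} = \frac{2 g}{2 g} = 2 g \frac{1}{2 g} = 1$)
$-499 + j{\left(23 \right)} \left(-290\right) = -499 + 1 \left(-290\right) = -499 - 290 = -789$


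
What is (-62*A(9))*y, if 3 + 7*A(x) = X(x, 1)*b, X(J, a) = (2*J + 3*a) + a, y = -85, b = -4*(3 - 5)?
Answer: 911710/7 ≈ 1.3024e+5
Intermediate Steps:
b = 8 (b = -4*(-2) = 8)
X(J, a) = 2*J + 4*a
A(x) = 29/7 + 16*x/7 (A(x) = -3/7 + ((2*x + 4*1)*8)/7 = -3/7 + ((2*x + 4)*8)/7 = -3/7 + ((4 + 2*x)*8)/7 = -3/7 + (32 + 16*x)/7 = -3/7 + (32/7 + 16*x/7) = 29/7 + 16*x/7)
(-62*A(9))*y = -62*(29/7 + (16/7)*9)*(-85) = -62*(29/7 + 144/7)*(-85) = -62*173/7*(-85) = -10726/7*(-85) = 911710/7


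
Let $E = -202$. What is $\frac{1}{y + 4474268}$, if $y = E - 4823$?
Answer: $\frac{1}{4469243} \approx 2.2375 \cdot 10^{-7}$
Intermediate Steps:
$y = -5025$ ($y = -202 - 4823 = -5025$)
$\frac{1}{y + 4474268} = \frac{1}{-5025 + 4474268} = \frac{1}{4469243}$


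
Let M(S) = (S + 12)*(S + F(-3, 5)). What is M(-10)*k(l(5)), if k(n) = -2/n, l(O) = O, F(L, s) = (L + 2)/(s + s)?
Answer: 202/25 ≈ 8.0800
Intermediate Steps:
F(L, s) = (2 + L)/(2*s) (F(L, s) = (2 + L)/((2*s)) = (2 + L)*(1/(2*s)) = (2 + L)/(2*s))
M(S) = (12 + S)*(-⅒ + S) (M(S) = (S + 12)*(S + (½)*(2 - 3)/5) = (12 + S)*(S + (½)*(⅕)*(-1)) = (12 + S)*(S - ⅒) = (12 + S)*(-⅒ + S))
M(-10)*k(l(5)) = (-6/5 + (-10)² + (119/10)*(-10))*(-2/5) = (-6/5 + 100 - 119)*(-2*⅕) = -101/5*(-⅖) = 202/25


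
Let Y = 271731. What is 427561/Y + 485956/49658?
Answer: 76640566987/6746808999 ≈ 11.360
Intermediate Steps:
427561/Y + 485956/49658 = 427561/271731 + 485956/49658 = 427561*(1/271731) + 485956*(1/49658) = 427561/271731 + 242978/24829 = 76640566987/6746808999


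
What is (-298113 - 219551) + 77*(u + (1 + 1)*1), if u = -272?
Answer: -538454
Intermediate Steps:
(-298113 - 219551) + 77*(u + (1 + 1)*1) = (-298113 - 219551) + 77*(-272 + (1 + 1)*1) = -517664 + 77*(-272 + 2*1) = -517664 + 77*(-272 + 2) = -517664 + 77*(-270) = -517664 - 20790 = -538454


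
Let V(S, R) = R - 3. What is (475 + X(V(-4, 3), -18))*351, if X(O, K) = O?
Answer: 166725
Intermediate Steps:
V(S, R) = -3 + R
(475 + X(V(-4, 3), -18))*351 = (475 + (-3 + 3))*351 = (475 + 0)*351 = 475*351 = 166725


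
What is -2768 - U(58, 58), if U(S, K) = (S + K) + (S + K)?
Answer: -3000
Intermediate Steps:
U(S, K) = 2*K + 2*S (U(S, K) = (K + S) + (K + S) = 2*K + 2*S)
-2768 - U(58, 58) = -2768 - (2*58 + 2*58) = -2768 - (116 + 116) = -2768 - 1*232 = -2768 - 232 = -3000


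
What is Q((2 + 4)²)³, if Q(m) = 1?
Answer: 1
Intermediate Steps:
Q((2 + 4)²)³ = 1³ = 1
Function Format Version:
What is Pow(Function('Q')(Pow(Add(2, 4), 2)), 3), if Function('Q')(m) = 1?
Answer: 1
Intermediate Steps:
Pow(Function('Q')(Pow(Add(2, 4), 2)), 3) = Pow(1, 3) = 1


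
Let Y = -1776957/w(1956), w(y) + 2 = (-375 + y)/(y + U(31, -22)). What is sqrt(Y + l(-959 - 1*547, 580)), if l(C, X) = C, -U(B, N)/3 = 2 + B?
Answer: sqrt(86810383743)/237 ≈ 1243.2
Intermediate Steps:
U(B, N) = -6 - 3*B (U(B, N) = -3*(2 + B) = -6 - 3*B)
w(y) = -2 + (-375 + y)/(-99 + y) (w(y) = -2 + (-375 + y)/(y + (-6 - 3*31)) = -2 + (-375 + y)/(y + (-6 - 93)) = -2 + (-375 + y)/(y - 99) = -2 + (-375 + y)/(-99 + y))
Y = 366645461/237 (Y = -1776957*(-99 + 1956)/(-177 - 1*1956) = -1776957*1857/(-177 - 1956) = -1776957/((1/1857)*(-2133)) = -1776957/(-711/619) = -1776957*(-619/711) = 366645461/237 ≈ 1.5470e+6)
sqrt(Y + l(-959 - 1*547, 580)) = sqrt(366645461/237 + (-959 - 1*547)) = sqrt(366645461/237 + (-959 - 547)) = sqrt(366645461/237 - 1506) = sqrt(366288539/237) = sqrt(86810383743)/237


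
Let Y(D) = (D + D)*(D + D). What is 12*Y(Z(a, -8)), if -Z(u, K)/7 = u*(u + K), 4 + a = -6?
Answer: 76204800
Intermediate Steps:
a = -10 (a = -4 - 6 = -10)
Z(u, K) = -7*u*(K + u) (Z(u, K) = -7*u*(u + K) = -7*u*(K + u))
Y(D) = 4*D**2 (Y(D) = (2*D)*(2*D) = 4*D**2)
12*Y(Z(a, -8)) = 12*(4*(-7*(-10)*(-8 - 10))**2) = 12*(4*(-7*(-10)*(-18))**2) = 12*(4*(-1260)**2) = 12*(4*1587600) = 12*6350400 = 76204800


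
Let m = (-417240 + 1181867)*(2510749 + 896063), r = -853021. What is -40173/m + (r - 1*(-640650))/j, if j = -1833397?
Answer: 184404577448048441/1591963328756208076 ≈ 0.11583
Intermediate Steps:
m = 2604940439124 (m = 764627*3406812 = 2604940439124)
-40173/m + (r - 1*(-640650))/j = -40173/2604940439124 + (-853021 - 1*(-640650))/(-1833397) = -40173*1/2604940439124 + (-853021 + 640650)*(-1/1833397) = -13391/868313479708 - 212371*(-1/1833397) = -13391/868313479708 + 212371/1833397 = 184404577448048441/1591963328756208076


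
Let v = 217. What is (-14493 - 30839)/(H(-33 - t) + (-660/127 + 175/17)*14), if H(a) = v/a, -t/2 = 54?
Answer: -1048626300/1717679 ≈ -610.49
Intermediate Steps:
t = -108 (t = -2*54 = -108)
H(a) = 217/a
(-14493 - 30839)/(H(-33 - t) + (-660/127 + 175/17)*14) = (-14493 - 30839)/(217/(-33 - 1*(-108)) + (-660/127 + 175/17)*14) = -45332/(217/(-33 + 108) + (-660*1/127 + 175*(1/17))*14) = -45332/(217/75 + (-660/127 + 175/17)*14) = -45332/(217*(1/75) + (11005/2159)*14) = -45332/(217/75 + 154070/2159) = -45332/12023753/161925 = -45332*161925/12023753 = -1048626300/1717679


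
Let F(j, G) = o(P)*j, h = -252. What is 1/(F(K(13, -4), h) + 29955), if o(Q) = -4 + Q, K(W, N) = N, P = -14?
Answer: 1/30027 ≈ 3.3303e-5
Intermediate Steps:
F(j, G) = -18*j (F(j, G) = (-4 - 14)*j = -18*j)
1/(F(K(13, -4), h) + 29955) = 1/(-18*(-4) + 29955) = 1/(72 + 29955) = 1/30027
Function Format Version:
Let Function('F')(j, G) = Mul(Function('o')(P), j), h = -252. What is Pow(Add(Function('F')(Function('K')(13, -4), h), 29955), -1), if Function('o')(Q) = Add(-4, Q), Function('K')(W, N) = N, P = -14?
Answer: Rational(1, 30027) ≈ 3.3303e-5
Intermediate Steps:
Function('F')(j, G) = Mul(-18, j) (Function('F')(j, G) = Mul(Add(-4, -14), j) = Mul(-18, j))
Pow(Add(Function('F')(Function('K')(13, -4), h), 29955), -1) = Pow(Add(Mul(-18, -4), 29955), -1) = Pow(Add(72, 29955), -1) = Pow(30027, -1) = Rational(1, 30027)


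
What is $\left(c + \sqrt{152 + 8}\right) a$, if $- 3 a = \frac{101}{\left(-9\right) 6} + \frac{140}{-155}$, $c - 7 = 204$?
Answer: $\frac{979673}{5022} + \frac{9286 \sqrt{10}}{2511} \approx 206.77$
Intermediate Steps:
$c = 211$ ($c = 7 + 204 = 211$)
$a = \frac{4643}{5022}$ ($a = - \frac{\frac{101}{\left(-9\right) 6} + \frac{140}{-155}}{3} = - \frac{\frac{101}{-54} + 140 \left(- \frac{1}{155}\right)}{3} = - \frac{101 \left(- \frac{1}{54}\right) - \frac{28}{31}}{3} = - \frac{- \frac{101}{54} - \frac{28}{31}}{3} = \left(- \frac{1}{3}\right) \left(- \frac{4643}{1674}\right) = \frac{4643}{5022} \approx 0.92453$)
$\left(c + \sqrt{152 + 8}\right) a = \left(211 + \sqrt{152 + 8}\right) \frac{4643}{5022} = \left(211 + \sqrt{160}\right) \frac{4643}{5022} = \left(211 + 4 \sqrt{10}\right) \frac{4643}{5022} = \frac{979673}{5022} + \frac{9286 \sqrt{10}}{2511}$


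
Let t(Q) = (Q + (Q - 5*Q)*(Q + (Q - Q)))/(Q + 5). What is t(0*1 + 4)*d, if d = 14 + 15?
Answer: -580/3 ≈ -193.33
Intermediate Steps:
d = 29
t(Q) = (Q - 4*Q²)/(5 + Q) (t(Q) = (Q + (-4*Q)*(Q + 0))/(5 + Q) = (Q + (-4*Q)*Q)/(5 + Q) = (Q - 4*Q²)/(5 + Q))
t(0*1 + 4)*d = ((0*1 + 4)*(1 - 4*(0*1 + 4))/(5 + (0*1 + 4)))*29 = ((0 + 4)*(1 - 4*(0 + 4))/(5 + (0 + 4)))*29 = (4*(1 - 4*4)/(5 + 4))*29 = (4*(1 - 16)/9)*29 = (4*(⅑)*(-15))*29 = -20/3*29 = -580/3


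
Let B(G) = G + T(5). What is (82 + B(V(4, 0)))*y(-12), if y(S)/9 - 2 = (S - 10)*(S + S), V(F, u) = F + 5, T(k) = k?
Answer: 457920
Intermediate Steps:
V(F, u) = 5 + F
B(G) = 5 + G (B(G) = G + 5 = 5 + G)
y(S) = 18 + 18*S*(-10 + S) (y(S) = 18 + 9*((S - 10)*(S + S)) = 18 + 9*((-10 + S)*(2*S)) = 18 + 9*(2*S*(-10 + S)) = 18 + 18*S*(-10 + S))
(82 + B(V(4, 0)))*y(-12) = (82 + (5 + (5 + 4)))*(18 - 180*(-12) + 18*(-12)**2) = (82 + (5 + 9))*(18 + 2160 + 18*144) = (82 + 14)*(18 + 2160 + 2592) = 96*4770 = 457920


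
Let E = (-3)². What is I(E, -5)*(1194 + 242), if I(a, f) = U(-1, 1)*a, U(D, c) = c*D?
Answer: -12924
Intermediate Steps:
E = 9
U(D, c) = D*c
I(a, f) = -a (I(a, f) = (-1*1)*a = -a)
I(E, -5)*(1194 + 242) = (-1*9)*(1194 + 242) = -9*1436 = -12924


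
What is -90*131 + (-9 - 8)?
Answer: -11807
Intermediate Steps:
-90*131 + (-9 - 8) = -11790 - 17 = -11807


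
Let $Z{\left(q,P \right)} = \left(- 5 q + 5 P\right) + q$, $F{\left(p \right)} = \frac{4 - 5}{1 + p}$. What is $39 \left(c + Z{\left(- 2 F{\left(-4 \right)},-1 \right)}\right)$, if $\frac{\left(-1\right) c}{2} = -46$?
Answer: $3497$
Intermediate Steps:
$F{\left(p \right)} = - \frac{1}{1 + p}$
$Z{\left(q,P \right)} = - 4 q + 5 P$
$c = 92$ ($c = \left(-2\right) \left(-46\right) = 92$)
$39 \left(c + Z{\left(- 2 F{\left(-4 \right)},-1 \right)}\right) = 39 \left(92 - \left(5 + 4 \left(- 2 \left(- \frac{1}{1 - 4}\right)\right)\right)\right) = 39 \left(92 - \left(5 + 4 \left(- 2 \left(- \frac{1}{-3}\right)\right)\right)\right) = 39 \left(92 - \left(5 + 4 \left(- 2 \left(\left(-1\right) \left(- \frac{1}{3}\right)\right)\right)\right)\right) = 39 \left(92 - \left(5 + 4 \left(\left(-2\right) \frac{1}{3}\right)\right)\right) = 39 \left(92 - \frac{7}{3}\right) = 39 \cdot \frac{269}{3} = 3497$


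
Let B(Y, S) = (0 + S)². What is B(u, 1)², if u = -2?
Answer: 1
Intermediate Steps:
B(Y, S) = S²
B(u, 1)² = (1²)² = 1² = 1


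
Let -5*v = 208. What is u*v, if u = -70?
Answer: 2912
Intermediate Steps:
v = -208/5 (v = -⅕*208 = -208/5 ≈ -41.600)
u*v = -70*(-208/5) = 2912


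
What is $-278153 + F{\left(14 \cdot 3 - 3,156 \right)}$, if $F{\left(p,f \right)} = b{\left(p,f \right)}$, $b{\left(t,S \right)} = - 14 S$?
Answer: $-280337$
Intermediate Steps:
$F{\left(p,f \right)} = - 14 f$
$-278153 + F{\left(14 \cdot 3 - 3,156 \right)} = -278153 - 2184 = -280337$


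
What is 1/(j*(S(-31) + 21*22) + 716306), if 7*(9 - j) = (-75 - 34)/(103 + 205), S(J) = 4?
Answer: 1078/776724397 ≈ 1.3879e-6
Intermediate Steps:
j = 19513/2156 (j = 9 - (-75 - 34)/(7*(103 + 205)) = 9 - (-109)/(7*308) = 9 - ⅐*(-109/308) = 9 + 109/2156 = 19513/2156 ≈ 9.0506)
1/(j*(S(-31) + 21*22) + 716306) = 1/(19513*(4 + 21*22)/2156 + 716306) = 1/(19513*(4 + 462)/2156 + 716306) = 1/((19513/2156)*466 + 716306) = 1/(4546529/1078 + 716306) = 1/(776724397/1078) = 1078/776724397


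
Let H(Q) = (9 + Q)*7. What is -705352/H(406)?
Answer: -705352/2905 ≈ -242.81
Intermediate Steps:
H(Q) = 63 + 7*Q
-705352/H(406) = -705352/(63 + 7*406) = -705352/(63 + 2842) = -705352/2905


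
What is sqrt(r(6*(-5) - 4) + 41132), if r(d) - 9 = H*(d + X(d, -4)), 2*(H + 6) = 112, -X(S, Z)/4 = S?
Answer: sqrt(46241) ≈ 215.04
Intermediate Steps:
X(S, Z) = -4*S
H = 50 (H = -6 + (1/2)*112 = -6 + 56 = 50)
r(d) = 9 - 150*d (r(d) = 9 + 50*(d - 4*d) = 9 + 50*(-3*d) = 9 - 150*d)
sqrt(r(6*(-5) - 4) + 41132) = sqrt((9 - 150*(6*(-5) - 4)) + 41132) = sqrt((9 - 150*(-30 - 4)) + 41132) = sqrt((9 - 150*(-34)) + 41132) = sqrt((9 + 5100) + 41132) = sqrt(5109 + 41132) = sqrt(46241)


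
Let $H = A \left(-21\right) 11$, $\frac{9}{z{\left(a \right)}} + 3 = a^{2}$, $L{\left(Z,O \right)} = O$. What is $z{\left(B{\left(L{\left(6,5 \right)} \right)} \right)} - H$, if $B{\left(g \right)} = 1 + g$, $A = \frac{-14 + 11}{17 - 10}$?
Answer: $- \frac{1086}{11} \approx -98.727$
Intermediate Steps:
$A = - \frac{3}{7} \approx -0.42857$
$z{\left(a \right)} = \frac{9}{-3 + a^{2}}$
$H = 99$ ($H = \left(- \frac{3}{7}\right) \left(-21\right) 11 = 9 \cdot 11 = 99$)
$z{\left(B{\left(L{\left(6,5 \right)} \right)} \right)} - H = \frac{9}{-3 + \left(1 + 5\right)^{2}} - 99 = \frac{9}{-3 + 6^{2}} - 99 = \frac{9}{-3 + 36} - 99 = \frac{9}{33} - 99 = 9 \cdot \frac{1}{33} - 99 = \frac{3}{11} - 99 = - \frac{1086}{11}$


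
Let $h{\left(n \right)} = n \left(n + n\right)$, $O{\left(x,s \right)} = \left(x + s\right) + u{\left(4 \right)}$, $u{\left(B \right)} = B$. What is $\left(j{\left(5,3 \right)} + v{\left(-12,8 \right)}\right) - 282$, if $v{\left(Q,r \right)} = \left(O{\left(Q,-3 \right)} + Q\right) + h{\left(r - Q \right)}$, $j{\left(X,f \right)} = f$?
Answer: $498$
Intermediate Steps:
$O{\left(x,s \right)} = 4 + s + x$ ($O{\left(x,s \right)} = \left(x + s\right) + 4 = \left(s + x\right) + 4 = 4 + s + x$)
$h{\left(n \right)} = 2 n^{2}$ ($h{\left(n \right)} = n 2 n = 2 n^{2}$)
$v{\left(Q,r \right)} = 1 + 2 Q + 2 \left(r - Q\right)^{2}$ ($v{\left(Q,r \right)} = \left(\left(4 - 3 + Q\right) + Q\right) + 2 \left(r - Q\right)^{2} = \left(\left(1 + Q\right) + Q\right) + 2 \left(r - Q\right)^{2} = \left(1 + 2 Q\right) + 2 \left(r - Q\right)^{2} = 1 + 2 Q + 2 \left(r - Q\right)^{2}$)
$\left(j{\left(5,3 \right)} + v{\left(-12,8 \right)}\right) - 282 = \left(3 + \left(1 + 2 \left(-12\right) + 2 \left(-12 - 8\right)^{2}\right)\right) - 282 = \left(3 + \left(1 - 24 + 2 \left(-12 - 8\right)^{2}\right)\right) - 282 = \left(3 + \left(1 - 24 + 2 \left(-20\right)^{2}\right)\right) - 282 = \left(3 + \left(1 - 24 + 2 \cdot 400\right)\right) - 282 = \left(3 + \left(1 - 24 + 800\right)\right) - 282 = \left(3 + 777\right) - 282 = 780 - 282 = 498$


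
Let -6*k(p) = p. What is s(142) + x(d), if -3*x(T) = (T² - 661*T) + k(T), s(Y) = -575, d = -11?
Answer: -54713/18 ≈ -3039.6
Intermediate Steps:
k(p) = -p/6
x(T) = -T²/3 + 3967*T/18 (x(T) = -((T² - 661*T) - T/6)/3 = -(T² - 3967*T/6)/3 = -T²/3 + 3967*T/18)
s(142) + x(d) = -575 + (1/18)*(-11)*(3967 - 6*(-11)) = -575 + (1/18)*(-11)*(3967 + 66) = -575 + (1/18)*(-11)*4033 = -575 - 44363/18 = -54713/18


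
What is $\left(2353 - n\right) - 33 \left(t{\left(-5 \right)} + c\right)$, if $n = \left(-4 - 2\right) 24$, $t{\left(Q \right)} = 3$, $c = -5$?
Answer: $2563$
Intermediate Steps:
$n = -144$ ($n = \left(-6\right) 24 = -144$)
$\left(2353 - n\right) - 33 \left(t{\left(-5 \right)} + c\right) = \left(2353 - -144\right) - 33 \left(3 - 5\right) = \left(2353 + 144\right) - -66 = 2497 + 66 = 2563$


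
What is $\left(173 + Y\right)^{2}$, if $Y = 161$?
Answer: $111556$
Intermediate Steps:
$\left(173 + Y\right)^{2} = \left(173 + 161\right)^{2} = 334^{2} = 111556$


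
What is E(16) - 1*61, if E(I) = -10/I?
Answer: -493/8 ≈ -61.625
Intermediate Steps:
E(16) - 1*61 = -10/16 - 1*61 = -10*1/16 - 61 = -5/8 - 61 = -493/8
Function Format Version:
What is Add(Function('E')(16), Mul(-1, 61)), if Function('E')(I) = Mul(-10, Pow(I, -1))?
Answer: Rational(-493, 8) ≈ -61.625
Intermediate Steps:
Add(Function('E')(16), Mul(-1, 61)) = Add(Mul(-10, Pow(16, -1)), Mul(-1, 61)) = Add(Mul(-10, Rational(1, 16)), -61) = Add(Rational(-5, 8), -61) = Rational(-493, 8)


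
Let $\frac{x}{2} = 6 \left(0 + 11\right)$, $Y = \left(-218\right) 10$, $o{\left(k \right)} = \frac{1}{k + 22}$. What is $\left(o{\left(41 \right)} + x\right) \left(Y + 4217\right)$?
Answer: $\frac{806749}{3} \approx 2.6892 \cdot 10^{5}$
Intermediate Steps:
$o{\left(k \right)} = \frac{1}{22 + k}$
$Y = -2180$
$x = 132$ ($x = 2 \cdot 6 \left(0 + 11\right) = 2 \cdot 6 \cdot 11 = 2 \cdot 66 = 132$)
$\left(o{\left(41 \right)} + x\right) \left(Y + 4217\right) = \left(\frac{1}{22 + 41} + 132\right) \left(-2180 + 4217\right) = \left(\frac{1}{63} + 132\right) 2037 = \frac{8317}{63} \cdot 2037 = \frac{806749}{3}$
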